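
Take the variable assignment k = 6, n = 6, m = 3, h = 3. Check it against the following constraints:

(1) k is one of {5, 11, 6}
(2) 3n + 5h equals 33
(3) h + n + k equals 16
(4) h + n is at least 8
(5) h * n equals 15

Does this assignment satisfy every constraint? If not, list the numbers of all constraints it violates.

(1) k = 6 is in {5, 11, 6}  OK
(2) 3n + 5h = 3(6) + 5(3) = 33  OK
(3) h + n + k = 3 + 6 + 6 = 15, not 16  FAIL
(4) h + n = 3 + 6 = 9; 9 ≥ 8  OK
(5) h * n = 3 * 6 = 18, not 15  FAIL

The assignment fails constraints 3 and 5.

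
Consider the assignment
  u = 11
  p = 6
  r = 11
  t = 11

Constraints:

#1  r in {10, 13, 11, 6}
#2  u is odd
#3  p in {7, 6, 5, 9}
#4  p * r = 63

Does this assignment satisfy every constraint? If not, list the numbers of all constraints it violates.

#1 r = 11 is in {10, 13, 11, 6}  ✔
#2 u = 11 is odd  ✔
#3 p = 6 is in {7, 6, 5, 9}  ✔
#4 p * r = 6 * 11 = 66, not 63  ✘

Constraint 4 does not hold.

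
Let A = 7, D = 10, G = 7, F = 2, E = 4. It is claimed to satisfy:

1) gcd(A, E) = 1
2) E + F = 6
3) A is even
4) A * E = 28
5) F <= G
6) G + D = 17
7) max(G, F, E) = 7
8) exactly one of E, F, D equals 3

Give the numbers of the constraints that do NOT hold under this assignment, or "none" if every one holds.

Constraints 3 and 8 do not hold.

1) gcd(7, 4) = 1 — satisfied.
2) E + F = 4 + 2 = 6 — satisfied.
3) A = 7 is odd — violated.
4) A * E = 7 * 4 = 28 — satisfied.
5) F = 2, G = 7; 2 ≤ 7 — satisfied.
6) G + D = 7 + 10 = 17 — satisfied.
7) max(7, 2, 4) = 7 — satisfied.
8) E=4, F=2, D=10; 0 of them equal 3, not exactly one — violated.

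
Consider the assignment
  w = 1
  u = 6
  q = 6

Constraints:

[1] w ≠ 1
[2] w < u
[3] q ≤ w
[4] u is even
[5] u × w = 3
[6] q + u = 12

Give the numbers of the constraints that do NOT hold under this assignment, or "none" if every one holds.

Constraints 1, 3, and 5 are violated.

[1] w = 1, but 1 is required to differ  fails
[2] w = 1, u = 6; 1 < 6  holds
[3] q = 6, w = 1; 6 > 1 (want ≤)  fails
[4] u = 6 is even  holds
[5] u × w = 6 × 1 = 6, not 3  fails
[6] q + u = 6 + 6 = 12  holds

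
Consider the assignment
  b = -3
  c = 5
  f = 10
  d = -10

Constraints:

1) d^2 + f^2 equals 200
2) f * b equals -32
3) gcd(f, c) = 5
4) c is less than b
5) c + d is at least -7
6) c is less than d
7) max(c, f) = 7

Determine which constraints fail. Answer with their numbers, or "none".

1) d^2 + f^2 = (-10)^2 + 10^2 = 100 + 100 = 200 — holds.
2) f * b = 10 * (-3) = -30, not -32 — fails.
3) gcd(10, 5) = 5 — holds.
4) c = 5, b = -3; 5 ≥ -3 (want <) — fails.
5) c + d = 5 + (-10) = -5; -5 ≥ -7 — holds.
6) c = 5, d = -10; 5 ≥ -10 (want <) — fails.
7) max(5, 10) = 10, not 7 — fails.

Constraints 2, 4, 6, and 7 are violated.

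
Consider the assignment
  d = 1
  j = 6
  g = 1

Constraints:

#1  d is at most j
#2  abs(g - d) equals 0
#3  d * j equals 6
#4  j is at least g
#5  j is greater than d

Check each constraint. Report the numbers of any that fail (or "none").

The assignment satisfies every constraint.

#1 d = 1, j = 6; 1 ≤ 6  ✓
#2 abs(1 - 1) = 0  ✓
#3 d * j = 1 * 6 = 6  ✓
#4 j = 6, g = 1; 6 ≥ 1  ✓
#5 j = 6, d = 1; 6 > 1  ✓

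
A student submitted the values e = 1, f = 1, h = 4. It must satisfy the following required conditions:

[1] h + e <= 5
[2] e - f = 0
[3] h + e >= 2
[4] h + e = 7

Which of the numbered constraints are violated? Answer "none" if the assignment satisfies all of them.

[1] h + e = 4 + 1 = 5; 5 ≤ 5  yes
[2] e - f = 1 - 1 = 0  yes
[3] h + e = 4 + 1 = 5; 5 ≥ 2  yes
[4] h + e = 4 + 1 = 5, not 7  no

No — constraint 4 is not satisfied.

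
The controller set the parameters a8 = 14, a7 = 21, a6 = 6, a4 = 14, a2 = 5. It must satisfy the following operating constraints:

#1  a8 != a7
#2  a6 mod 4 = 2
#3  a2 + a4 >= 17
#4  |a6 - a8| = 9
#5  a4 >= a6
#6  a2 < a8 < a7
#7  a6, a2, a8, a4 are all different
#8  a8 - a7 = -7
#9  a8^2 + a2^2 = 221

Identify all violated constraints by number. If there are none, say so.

Violated: 4, 7.

#1 a8 = 14, a7 = 21; distinct — satisfied.
#2 6 mod 4 = 2 — satisfied.
#3 a2 + a4 = 5 + 14 = 19; 19 ≥ 17 — satisfied.
#4 |6 - 14| = 8, not 9 — violated.
#5 a4 = 14, a6 = 6; 14 ≥ 6 — satisfied.
#6 values 5 < 14 < 21 — satisfied.
#7 a8 = a4 = 14, not all different — violated.
#8 a8 - a7 = 14 - 21 = -7 — satisfied.
#9 a8^2 + a2^2 = 14^2 + 5^2 = 196 + 25 = 221 — satisfied.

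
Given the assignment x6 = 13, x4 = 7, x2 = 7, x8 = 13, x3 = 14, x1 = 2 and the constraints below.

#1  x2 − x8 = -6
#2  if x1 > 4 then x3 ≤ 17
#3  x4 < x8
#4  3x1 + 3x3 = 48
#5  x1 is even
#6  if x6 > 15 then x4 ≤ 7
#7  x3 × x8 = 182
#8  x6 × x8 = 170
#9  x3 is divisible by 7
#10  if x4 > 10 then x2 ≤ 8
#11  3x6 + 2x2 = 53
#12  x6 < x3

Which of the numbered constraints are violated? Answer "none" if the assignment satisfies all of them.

Violated: 8.

#1 x2 − x8 = 7 − 13 = -6 — holds.
#2 x1 = 2, not > 4; antecedent false, conditional vacuously true — holds.
#3 x4 = 7, x8 = 13; 7 < 13 — holds.
#4 3x1 + 3x3 = 3(2) + 3(14) = 48 — holds.
#5 x1 = 2 is even — holds.
#6 x6 = 13, not > 15; antecedent false, conditional vacuously true — holds.
#7 x3 × x8 = 14 × 13 = 182 — holds.
#8 x6 × x8 = 13 × 13 = 169, not 170 — does not hold.
#9 14 / 7 = 2, so 7 divides 14 — holds.
#10 x4 = 7, not > 10; antecedent false, conditional vacuously true — holds.
#11 3x6 + 2x2 = 3(13) + 2(7) = 53 — holds.
#12 x6 = 13, x3 = 14; 13 < 14 — holds.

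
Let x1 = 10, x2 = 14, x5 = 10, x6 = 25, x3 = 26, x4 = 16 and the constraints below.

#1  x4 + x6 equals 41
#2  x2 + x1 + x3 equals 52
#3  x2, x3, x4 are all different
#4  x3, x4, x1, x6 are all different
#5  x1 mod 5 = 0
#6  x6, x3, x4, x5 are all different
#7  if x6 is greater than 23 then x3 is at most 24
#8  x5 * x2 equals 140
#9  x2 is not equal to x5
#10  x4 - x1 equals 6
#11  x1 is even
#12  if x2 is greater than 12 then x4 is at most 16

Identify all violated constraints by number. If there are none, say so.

#1 x4 + x6 = 16 + 25 = 41 — OK.
#2 x2 + x1 + x3 = 14 + 10 + 26 = 50, not 52 — violated.
#3 values 14, 26, 16 are pairwise distinct — OK.
#4 values 26, 16, 10, 25 are pairwise distinct — OK.
#5 10 mod 5 = 0 — OK.
#6 values 25, 26, 16, 10 are pairwise distinct — OK.
#7 x6 = 25 > 23, so we need x3 ≤ 24; but x3 = 26 > 24 — violated.
#8 x5 * x2 = 10 * 14 = 140 — OK.
#9 x2 = 14, x5 = 10; distinct — OK.
#10 x4 - x1 = 16 - 10 = 6 — OK.
#11 x1 = 10 is even — OK.
#12 x2 = 14 > 12, so we need x4 ≤ 16; x4 = 16 ≤ 16 — OK.

Constraints 2, 7 are violated.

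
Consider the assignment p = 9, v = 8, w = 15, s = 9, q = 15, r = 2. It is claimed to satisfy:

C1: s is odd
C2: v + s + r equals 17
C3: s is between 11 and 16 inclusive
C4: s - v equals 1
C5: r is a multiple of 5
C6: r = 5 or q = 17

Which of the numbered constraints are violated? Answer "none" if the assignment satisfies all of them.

Constraints 2, 3, 5, and 6 do not hold.

C1: s = 9 is odd  OK
C2: v + s + r = 8 + 9 + 2 = 19, not 17  FAIL
C3: s = 9 is outside [11, 16]  FAIL
C4: s - v = 9 - 8 = 1  OK
C5: 2 = 5*0 + 2, so 5 does not divide 2  FAIL
C6: r = 2 ≠ 5 and q = 15 ≠ 17; both disjuncts false  FAIL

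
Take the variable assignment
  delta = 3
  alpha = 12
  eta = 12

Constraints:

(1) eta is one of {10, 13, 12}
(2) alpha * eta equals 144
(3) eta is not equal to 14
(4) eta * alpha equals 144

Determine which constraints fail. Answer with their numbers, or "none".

No violations.

(1) eta = 12 is in {10, 13, 12}  yes
(2) alpha * eta = 12 * 12 = 144  yes
(3) eta = 12, and 12 ≠ 14  yes
(4) eta * alpha = 12 * 12 = 144  yes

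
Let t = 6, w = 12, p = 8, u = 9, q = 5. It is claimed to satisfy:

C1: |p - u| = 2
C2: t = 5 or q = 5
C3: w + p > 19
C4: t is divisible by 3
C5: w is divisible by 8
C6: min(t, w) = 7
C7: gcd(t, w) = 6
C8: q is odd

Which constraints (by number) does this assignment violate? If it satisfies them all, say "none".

C1: |8 - 9| = 1, not 2  FAIL
C2: t = 6 ≠ 5, but q = 5 = 5 (second disjunct)  OK
C3: w + p = 12 + 8 = 20; 20 > 19  OK
C4: 6 / 3 = 2, so 3 divides 6  OK
C5: 12 = 8*1 + 4, so 8 does not divide 12  FAIL
C6: min(6, 12) = 6, not 7  FAIL
C7: gcd(6, 12) = 6  OK
C8: q = 5 is odd  OK

Violated: 1, 5, and 6.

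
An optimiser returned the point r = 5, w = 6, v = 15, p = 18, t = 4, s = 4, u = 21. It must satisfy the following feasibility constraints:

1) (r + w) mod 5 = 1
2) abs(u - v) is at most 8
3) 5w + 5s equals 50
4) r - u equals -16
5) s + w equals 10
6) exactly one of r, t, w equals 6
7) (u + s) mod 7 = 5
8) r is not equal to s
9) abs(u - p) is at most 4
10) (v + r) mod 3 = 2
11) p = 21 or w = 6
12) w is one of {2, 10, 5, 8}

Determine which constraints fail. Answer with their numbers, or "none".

1) r + w = 11; 11 mod 5 = 1  yes
2) abs(21 - 15) = 6; 6 ≤ 8  yes
3) 5w + 5s = 5(6) + 5(4) = 50  yes
4) r - u = 5 - 21 = -16  yes
5) s + w = 4 + 6 = 10  yes
6) r=5, t=4, w=6; 1 of them equals 6  yes
7) u + s = 25; 25 mod 7 = 4, not 5  no
8) r = 5, s = 4; distinct  yes
9) abs(21 - 18) = 3; 3 ≤ 4  yes
10) v + r = 20; 20 mod 3 = 2  yes
11) p = 18 ≠ 21, but w = 6 = 6 (second disjunct)  yes
12) w = 6 is not in {2, 10, 5, 8}  no

Violated: 7, 12.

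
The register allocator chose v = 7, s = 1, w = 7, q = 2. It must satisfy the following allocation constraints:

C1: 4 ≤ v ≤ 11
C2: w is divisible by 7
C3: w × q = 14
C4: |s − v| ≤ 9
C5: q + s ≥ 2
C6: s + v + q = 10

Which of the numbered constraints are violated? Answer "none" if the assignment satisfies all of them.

C1: v = 7 lies in [4, 11] — satisfied.
C2: 7 / 7 = 1, so 7 divides 7 — satisfied.
C3: w × q = 7 × 2 = 14 — satisfied.
C4: |1 − 7| = 6; 6 ≤ 9 — satisfied.
C5: q + s = 2 + 1 = 3; 3 ≥ 2 — satisfied.
C6: s + v + q = 1 + 7 + 2 = 10 — satisfied.

Yes — all constraints hold.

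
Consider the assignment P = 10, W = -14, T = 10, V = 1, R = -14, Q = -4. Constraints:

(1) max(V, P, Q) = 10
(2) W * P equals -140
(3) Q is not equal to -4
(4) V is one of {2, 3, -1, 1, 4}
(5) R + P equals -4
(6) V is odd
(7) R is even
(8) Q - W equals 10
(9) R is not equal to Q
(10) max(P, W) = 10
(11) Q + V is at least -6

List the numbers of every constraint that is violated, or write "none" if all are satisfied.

Violated: 3.

(1) max(1, 10, -4) = 10  holds
(2) W * P = -14 * 10 = -140  holds
(3) Q = -4, but -4 is required to differ  fails
(4) V = 1 is in {2, 3, -1, 1, 4}  holds
(5) R + P = -14 + 10 = -4  holds
(6) V = 1 is odd  holds
(7) R = -14 is even  holds
(8) Q - W = -4 - (-14) = 10  holds
(9) R = -14, Q = -4; distinct  holds
(10) max(10, -14) = 10  holds
(11) Q + V = -4 + 1 = -3; -3 ≥ -6  holds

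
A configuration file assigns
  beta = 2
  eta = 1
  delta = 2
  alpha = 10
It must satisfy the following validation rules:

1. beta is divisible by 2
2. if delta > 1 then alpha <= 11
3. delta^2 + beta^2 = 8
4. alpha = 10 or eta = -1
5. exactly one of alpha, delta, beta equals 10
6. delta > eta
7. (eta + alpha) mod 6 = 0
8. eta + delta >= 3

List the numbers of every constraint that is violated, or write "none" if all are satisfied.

1. 2 / 2 = 1, so 2 divides 2 — satisfied.
2. delta = 2 > 1, so we need alpha ≤ 11; alpha = 10 ≤ 11 — satisfied.
3. delta^2 + beta^2 = 2^2 + 2^2 = 4 + 4 = 8 — satisfied.
4. alpha = 10 = 10 (first disjunct) — satisfied.
5. alpha=10, delta=2, beta=2; 1 of them equals 10 — satisfied.
6. delta = 2, eta = 1; 2 > 1 — satisfied.
7. eta + alpha = 11; 11 mod 6 = 5, not 0 — violated.
8. eta + delta = 1 + 2 = 3; 3 ≥ 3 — satisfied.

Constraint 7 does not hold.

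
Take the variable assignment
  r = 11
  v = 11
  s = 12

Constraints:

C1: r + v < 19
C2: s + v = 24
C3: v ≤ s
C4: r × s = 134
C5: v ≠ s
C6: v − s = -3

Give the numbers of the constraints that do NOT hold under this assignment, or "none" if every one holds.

C1: r + v = 11 + 11 = 22; 22 ≥ 19, bound 19 not met  fails
C2: s + v = 12 + 11 = 23, not 24  fails
C3: v = 11, s = 12; 11 ≤ 12  holds
C4: r × s = 11 × 12 = 132, not 134  fails
C5: v = 11, s = 12; distinct  holds
C6: v − s = 11 − 12 = -1, not -3  fails

Constraints 1, 2, 4, and 6 are violated.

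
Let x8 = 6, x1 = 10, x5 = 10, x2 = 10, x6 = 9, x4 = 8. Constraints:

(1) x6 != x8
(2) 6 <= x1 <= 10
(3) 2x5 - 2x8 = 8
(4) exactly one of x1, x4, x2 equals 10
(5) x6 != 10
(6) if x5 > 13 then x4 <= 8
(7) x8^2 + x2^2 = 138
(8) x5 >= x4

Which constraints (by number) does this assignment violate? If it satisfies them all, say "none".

Violated: 4 and 7.

(1) x6 = 9, x8 = 6; distinct  ✔
(2) x1 = 10 lies in [6, 10]  ✔
(3) 2x5 - 2x8 = 2(10) - 2(6) = 8  ✔
(4) x1=10, x4=8, x2=10; 2 of them equal 10, not exactly one  ✘
(5) x6 = 9, and 9 ≠ 10  ✔
(6) x5 = 10, not > 13; antecedent false, conditional vacuously true  ✔
(7) x8^2 + x2^2 = 6^2 + 10^2 = 36 + 100 = 136, not 138  ✘
(8) x5 = 10, x4 = 8; 10 ≥ 8  ✔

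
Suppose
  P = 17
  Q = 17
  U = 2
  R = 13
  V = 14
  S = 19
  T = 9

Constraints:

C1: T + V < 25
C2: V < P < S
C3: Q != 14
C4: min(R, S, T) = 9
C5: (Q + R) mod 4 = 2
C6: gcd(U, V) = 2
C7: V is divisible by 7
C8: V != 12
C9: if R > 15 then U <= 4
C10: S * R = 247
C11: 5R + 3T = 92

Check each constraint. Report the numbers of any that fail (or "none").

C1: T + V = 9 + 14 = 23; 23 < 25 — holds.
C2: values 14 < 17 < 19 — holds.
C3: Q = 17, and 17 ≠ 14 — holds.
C4: min(13, 19, 9) = 9 — holds.
C5: Q + R = 30; 30 mod 4 = 2 — holds.
C6: gcd(2, 14) = 2 — holds.
C7: 14 / 7 = 2, so 7 divides 14 — holds.
C8: V = 14, and 14 ≠ 12 — holds.
C9: R = 13, not > 15; antecedent false, conditional vacuously true — holds.
C10: S * R = 19 * 13 = 247 — holds.
C11: 5R + 3T = 5(13) + 3(9) = 92 — holds.

No violations.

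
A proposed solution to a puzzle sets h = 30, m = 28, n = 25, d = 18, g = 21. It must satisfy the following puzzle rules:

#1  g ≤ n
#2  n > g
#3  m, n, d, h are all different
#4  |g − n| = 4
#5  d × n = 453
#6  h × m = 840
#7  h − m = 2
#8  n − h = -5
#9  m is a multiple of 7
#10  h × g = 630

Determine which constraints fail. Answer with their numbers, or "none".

#1 g = 21, n = 25; 21 ≤ 25 — satisfied.
#2 n = 25, g = 21; 25 > 21 — satisfied.
#3 values 28, 25, 18, 30 are pairwise distinct — satisfied.
#4 |21 − 25| = 4 — satisfied.
#5 d × n = 18 × 25 = 450, not 453 — violated.
#6 h × m = 30 × 28 = 840 — satisfied.
#7 h − m = 30 − 28 = 2 — satisfied.
#8 n − h = 25 − 30 = -5 — satisfied.
#9 28 / 7 = 4, so 7 divides 28 — satisfied.
#10 h × g = 30 × 21 = 630 — satisfied.

The assignment fails constraint 5.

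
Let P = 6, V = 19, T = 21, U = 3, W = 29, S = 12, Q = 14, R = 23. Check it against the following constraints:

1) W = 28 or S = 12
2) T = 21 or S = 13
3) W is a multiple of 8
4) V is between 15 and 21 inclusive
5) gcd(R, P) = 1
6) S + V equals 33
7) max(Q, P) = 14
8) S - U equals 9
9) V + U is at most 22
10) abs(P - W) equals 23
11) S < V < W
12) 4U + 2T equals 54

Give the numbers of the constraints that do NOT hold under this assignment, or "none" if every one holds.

1) W = 29 ≠ 28, but S = 12 = 12 (second disjunct) — holds.
2) T = 21 = 21 (first disjunct) — holds.
3) 29 = 8*3 + 5, so 8 does not divide 29 — fails.
4) V = 19 lies in [15, 21] — holds.
5) gcd(23, 6) = 1 — holds.
6) S + V = 12 + 19 = 31, not 33 — fails.
7) max(14, 6) = 14 — holds.
8) S - U = 12 - 3 = 9 — holds.
9) V + U = 19 + 3 = 22; 22 ≤ 22 — holds.
10) abs(6 - 29) = 23 — holds.
11) values 12 < 19 < 29 — holds.
12) 4U + 2T = 4(3) + 2(21) = 54 — holds.

The assignment fails constraints 3 and 6.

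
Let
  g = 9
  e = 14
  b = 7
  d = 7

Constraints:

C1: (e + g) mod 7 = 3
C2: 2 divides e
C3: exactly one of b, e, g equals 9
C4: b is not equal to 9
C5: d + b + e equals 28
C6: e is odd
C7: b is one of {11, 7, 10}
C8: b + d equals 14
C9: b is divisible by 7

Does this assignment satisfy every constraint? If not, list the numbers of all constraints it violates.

C1: e + g = 23; 23 mod 7 = 2, not 3 — fails.
C2: 14 / 2 = 7, so 2 divides 14 — holds.
C3: b=7, e=14, g=9; 1 of them equals 9 — holds.
C4: b = 7, and 7 ≠ 9 — holds.
C5: d + b + e = 7 + 7 + 14 = 28 — holds.
C6: e = 14 is even — fails.
C7: b = 7 is in {11, 7, 10} — holds.
C8: b + d = 7 + 7 = 14 — holds.
C9: 7 / 7 = 1, so 7 divides 7 — holds.

No — constraints 1 and 6 are not satisfied.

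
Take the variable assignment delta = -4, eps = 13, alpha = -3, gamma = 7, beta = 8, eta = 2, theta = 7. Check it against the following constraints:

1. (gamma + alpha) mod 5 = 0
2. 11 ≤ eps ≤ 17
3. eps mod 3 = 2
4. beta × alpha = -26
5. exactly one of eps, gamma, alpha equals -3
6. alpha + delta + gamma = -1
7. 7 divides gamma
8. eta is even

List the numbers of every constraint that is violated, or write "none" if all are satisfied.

Violated: 1, 3, 4, 6.

1. gamma + alpha = 4; 4 mod 5 = 4, not 0 — does not hold.
2. eps = 13 lies in [11, 17] — holds.
3. 13 mod 3 = 1, not 2 — does not hold.
4. beta × alpha = 8 × (-3) = -24, not -26 — does not hold.
5. eps=13, gamma=7, alpha=-3; 1 of them equals -3 — holds.
6. alpha + delta + gamma = -3 + (-4) + 7 = 0, not -1 — does not hold.
7. 7 / 7 = 1, so 7 divides 7 — holds.
8. eta = 2 is even — holds.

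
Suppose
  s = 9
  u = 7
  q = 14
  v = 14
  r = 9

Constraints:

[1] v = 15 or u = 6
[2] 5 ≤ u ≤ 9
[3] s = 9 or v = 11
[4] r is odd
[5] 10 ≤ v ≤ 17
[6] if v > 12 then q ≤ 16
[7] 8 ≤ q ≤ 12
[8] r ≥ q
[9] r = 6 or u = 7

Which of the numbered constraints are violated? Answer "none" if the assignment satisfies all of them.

Constraints 1, 7, 8 do not hold.

[1] v = 14 ≠ 15 and u = 7 ≠ 6; both disjuncts false  false
[2] u = 7 lies in [5, 9]  true
[3] s = 9 = 9 (first disjunct)  true
[4] r = 9 is odd  true
[5] v = 14 lies in [10, 17]  true
[6] v = 14 > 12, so we need q ≤ 16; q = 14 ≤ 16  true
[7] q = 14 is outside [8, 12]  false
[8] r = 9, q = 14; 9 < 14 (want ≥)  false
[9] r = 9 ≠ 6, but u = 7 = 7 (second disjunct)  true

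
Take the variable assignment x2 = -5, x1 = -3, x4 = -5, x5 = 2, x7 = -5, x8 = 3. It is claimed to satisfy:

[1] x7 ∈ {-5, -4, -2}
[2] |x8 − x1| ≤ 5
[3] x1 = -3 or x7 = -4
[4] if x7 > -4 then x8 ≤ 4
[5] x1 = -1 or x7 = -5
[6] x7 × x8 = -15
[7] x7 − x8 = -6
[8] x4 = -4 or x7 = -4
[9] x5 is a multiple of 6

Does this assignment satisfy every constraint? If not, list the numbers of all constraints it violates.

The assignment fails constraints 2, 7, 8, and 9.

[1] x7 = -5 is in {-5, -4, -2}  ✔
[2] |3 − (-3)| = 6; 6 > 5, exceeds bound 5  ✘
[3] x1 = -3 = -3 (first disjunct)  ✔
[4] x7 = -5, not > -4; antecedent false, conditional vacuously true  ✔
[5] x1 = -3 ≠ -1, but x7 = -5 = -5 (second disjunct)  ✔
[6] x7 × x8 = -5 × 3 = -15  ✔
[7] x7 − x8 = -5 − 3 = -8, not -6  ✘
[8] x4 = -5 ≠ -4 and x7 = -5 ≠ -4; both disjuncts false  ✘
[9] 2 = 6×0 + 2, so 6 does not divide 2  ✘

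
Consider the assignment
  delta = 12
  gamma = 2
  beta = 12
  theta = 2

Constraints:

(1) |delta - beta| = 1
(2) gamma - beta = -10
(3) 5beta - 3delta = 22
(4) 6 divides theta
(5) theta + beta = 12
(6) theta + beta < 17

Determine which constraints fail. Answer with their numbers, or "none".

(1) |12 - 12| = 0, not 1 — does not hold.
(2) gamma - beta = 2 - 12 = -10 — holds.
(3) 5beta - 3delta = 5(12) - 3(12) = 24, not 22 — does not hold.
(4) 2 = 6*0 + 2, so 6 does not divide 2 — does not hold.
(5) theta + beta = 2 + 12 = 14, not 12 — does not hold.
(6) theta + beta = 2 + 12 = 14; 14 < 17 — holds.

Violated: 1, 3, 4, 5.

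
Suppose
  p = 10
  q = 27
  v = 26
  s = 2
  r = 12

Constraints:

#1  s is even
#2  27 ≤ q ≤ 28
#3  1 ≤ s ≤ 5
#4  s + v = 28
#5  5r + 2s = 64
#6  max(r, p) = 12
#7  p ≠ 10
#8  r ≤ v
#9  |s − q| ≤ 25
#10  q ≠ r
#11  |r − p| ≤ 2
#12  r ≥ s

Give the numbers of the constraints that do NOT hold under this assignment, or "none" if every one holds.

#1 s = 2 is even — satisfied.
#2 q = 27 lies in [27, 28] — satisfied.
#3 s = 2 lies in [1, 5] — satisfied.
#4 s + v = 2 + 26 = 28 — satisfied.
#5 5r + 2s = 5(12) + 2(2) = 64 — satisfied.
#6 max(12, 10) = 12 — satisfied.
#7 p = 10, but 10 is required to differ — violated.
#8 r = 12, v = 26; 12 ≤ 26 — satisfied.
#9 |2 − 27| = 25; 25 ≤ 25 — satisfied.
#10 q = 27, r = 12; distinct — satisfied.
#11 |12 − 10| = 2; 2 ≤ 2 — satisfied.
#12 r = 12, s = 2; 12 ≥ 2 — satisfied.

Violated: 7.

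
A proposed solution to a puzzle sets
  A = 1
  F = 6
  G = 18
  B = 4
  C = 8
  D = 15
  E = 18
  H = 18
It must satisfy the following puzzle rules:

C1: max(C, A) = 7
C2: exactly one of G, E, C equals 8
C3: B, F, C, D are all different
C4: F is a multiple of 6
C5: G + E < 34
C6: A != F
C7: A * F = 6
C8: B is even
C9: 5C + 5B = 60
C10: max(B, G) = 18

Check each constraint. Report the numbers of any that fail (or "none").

C1: max(8, 1) = 8, not 7  ✘
C2: G=18, E=18, C=8; 1 of them equals 8  ✔
C3: values 4, 6, 8, 15 are pairwise distinct  ✔
C4: 6 / 6 = 1, so 6 divides 6  ✔
C5: G + E = 18 + 18 = 36; 36 ≥ 34, bound 34 not met  ✘
C6: A = 1, F = 6; distinct  ✔
C7: A * F = 1 * 6 = 6  ✔
C8: B = 4 is even  ✔
C9: 5C + 5B = 5(8) + 5(4) = 60  ✔
C10: max(4, 18) = 18  ✔

Constraints 1, 5 are violated.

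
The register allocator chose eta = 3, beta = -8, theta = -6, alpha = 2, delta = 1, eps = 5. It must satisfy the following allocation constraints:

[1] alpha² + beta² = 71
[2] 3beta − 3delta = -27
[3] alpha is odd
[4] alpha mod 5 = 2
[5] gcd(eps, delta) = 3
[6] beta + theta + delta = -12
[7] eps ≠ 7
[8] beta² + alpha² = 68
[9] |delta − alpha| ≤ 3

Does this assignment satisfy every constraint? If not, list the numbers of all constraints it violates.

[1] alpha² + beta² = 2² + (-8)² = 4 + 64 = 68, not 71 — violated.
[2] 3beta − 3delta = 3(-8) − 3(1) = -27 — satisfied.
[3] alpha = 2 is even — violated.
[4] 2 mod 5 = 2 — satisfied.
[5] gcd(5, 1) = 1, not 3 — violated.
[6] beta + theta + delta = -8 + (-6) + 1 = -13, not -12 — violated.
[7] eps = 5, and 5 ≠ 7 — satisfied.
[8] beta² + alpha² = (-8)² + 2² = 64 + 4 = 68 — satisfied.
[9] |1 − 2| = 1; 1 ≤ 3 — satisfied.

Violated: 1, 3, 5, 6.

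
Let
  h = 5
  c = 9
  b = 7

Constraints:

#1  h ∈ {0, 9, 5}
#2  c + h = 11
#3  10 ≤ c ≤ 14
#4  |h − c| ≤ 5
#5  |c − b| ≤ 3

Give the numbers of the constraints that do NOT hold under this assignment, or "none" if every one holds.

Violated: 2, 3.

#1 h = 5 is in {0, 9, 5}  ✔
#2 c + h = 9 + 5 = 14, not 11  ✘
#3 c = 9 is outside [10, 14]  ✘
#4 |5 − 9| = 4; 4 ≤ 5  ✔
#5 |9 − 7| = 2; 2 ≤ 3  ✔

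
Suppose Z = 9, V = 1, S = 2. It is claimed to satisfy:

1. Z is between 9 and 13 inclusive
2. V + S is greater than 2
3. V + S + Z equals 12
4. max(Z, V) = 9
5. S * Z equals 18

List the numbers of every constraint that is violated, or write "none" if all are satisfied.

1. Z = 9 lies in [9, 13]  ✔
2. V + S = 1 + 2 = 3; 3 > 2  ✔
3. V + S + Z = 1 + 2 + 9 = 12  ✔
4. max(9, 1) = 9  ✔
5. S * Z = 2 * 9 = 18  ✔

The assignment satisfies every constraint.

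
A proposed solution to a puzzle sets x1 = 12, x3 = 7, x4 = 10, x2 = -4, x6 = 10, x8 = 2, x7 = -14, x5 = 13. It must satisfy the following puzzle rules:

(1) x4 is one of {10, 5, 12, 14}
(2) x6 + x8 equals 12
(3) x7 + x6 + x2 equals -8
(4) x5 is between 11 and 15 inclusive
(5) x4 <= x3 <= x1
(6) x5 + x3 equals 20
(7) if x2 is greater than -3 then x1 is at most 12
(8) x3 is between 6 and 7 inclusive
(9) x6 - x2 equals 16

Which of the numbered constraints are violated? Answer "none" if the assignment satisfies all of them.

(1) x4 = 10 is in {10, 5, 12, 14}  holds
(2) x6 + x8 = 10 + 2 = 12  holds
(3) x7 + x6 + x2 = -14 + 10 + (-4) = -8  holds
(4) x5 = 13 lies in [11, 15]  holds
(5) values 10, 7, 12; x4 = 10 is not <= x3 = 7  fails
(6) x5 + x3 = 13 + 7 = 20  holds
(7) x2 = -4, not > -3; antecedent false, conditional vacuously true  holds
(8) x3 = 7 lies in [6, 7]  holds
(9) x6 - x2 = 10 - (-4) = 14, not 16  fails

Constraints 5 and 9 do not hold.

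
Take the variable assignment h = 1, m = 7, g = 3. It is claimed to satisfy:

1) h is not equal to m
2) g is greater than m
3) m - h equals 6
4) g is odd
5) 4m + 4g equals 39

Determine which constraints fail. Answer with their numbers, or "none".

1) h = 1, m = 7; distinct  holds
2) g = 3, m = 7; 3 ≤ 7 (want >)  fails
3) m - h = 7 - 1 = 6  holds
4) g = 3 is odd  holds
5) 4m + 4g = 4(7) + 4(3) = 40, not 39  fails

Constraints 2 and 5 are violated.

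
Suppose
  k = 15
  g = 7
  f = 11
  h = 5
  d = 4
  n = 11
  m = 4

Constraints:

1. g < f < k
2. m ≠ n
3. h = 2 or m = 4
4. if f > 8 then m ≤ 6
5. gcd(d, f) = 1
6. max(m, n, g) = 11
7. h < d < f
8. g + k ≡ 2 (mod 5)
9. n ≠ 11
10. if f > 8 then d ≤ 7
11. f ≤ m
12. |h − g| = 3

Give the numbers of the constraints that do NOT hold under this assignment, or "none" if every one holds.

1. values 7 < 11 < 15  true
2. m = 4, n = 11; distinct  true
3. h = 5 ≠ 2, but m = 4 = 4 (second disjunct)  true
4. f = 11 > 8, so we need m ≤ 6; m = 4 ≤ 6  true
5. gcd(4, 11) = 1  true
6. max(4, 11, 7) = 11  true
7. values 5, 4, 11; h = 5 is not < d = 4  false
8. g + k = 22; 22 mod 5 = 2  true
9. n = 11, but 11 is required to differ  false
10. f = 11 > 8, so we need d ≤ 7; d = 4 ≤ 7  true
11. f = 11, m = 4; 11 > 4 (want ≤)  false
12. |5 − 7| = 2, not 3  false

The assignment fails constraints 7, 9, 11, and 12.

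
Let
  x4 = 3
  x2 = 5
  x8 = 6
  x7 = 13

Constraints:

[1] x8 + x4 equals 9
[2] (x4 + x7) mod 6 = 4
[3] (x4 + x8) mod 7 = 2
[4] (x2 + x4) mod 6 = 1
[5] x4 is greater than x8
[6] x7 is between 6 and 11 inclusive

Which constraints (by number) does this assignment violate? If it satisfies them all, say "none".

[1] x8 + x4 = 6 + 3 = 9 — holds.
[2] x4 + x7 = 16; 16 mod 6 = 4 — holds.
[3] x4 + x8 = 9; 9 mod 7 = 2 — holds.
[4] x2 + x4 = 8; 8 mod 6 = 2, not 1 — fails.
[5] x4 = 3, x8 = 6; 3 ≤ 6 (want >) — fails.
[6] x7 = 13 is outside [6, 11] — fails.

Constraints 4, 5, and 6 are violated.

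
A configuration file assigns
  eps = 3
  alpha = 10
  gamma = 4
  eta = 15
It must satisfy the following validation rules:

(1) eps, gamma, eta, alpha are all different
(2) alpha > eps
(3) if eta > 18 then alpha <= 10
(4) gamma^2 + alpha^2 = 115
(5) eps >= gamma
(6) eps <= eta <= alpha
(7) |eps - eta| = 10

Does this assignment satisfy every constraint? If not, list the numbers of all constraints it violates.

Violated: 4, 5, 6, and 7.

(1) values 3, 4, 15, 10 are pairwise distinct — satisfied.
(2) alpha = 10, eps = 3; 10 > 3 — satisfied.
(3) eta = 15, not > 18; antecedent false, conditional vacuously true — satisfied.
(4) gamma^2 + alpha^2 = 4^2 + 10^2 = 16 + 100 = 116, not 115 — violated.
(5) eps = 3, gamma = 4; 3 < 4 (want ≥) — violated.
(6) values 3, 15, 10; eta = 15 is not <= alpha = 10 — violated.
(7) |3 - 15| = 12, not 10 — violated.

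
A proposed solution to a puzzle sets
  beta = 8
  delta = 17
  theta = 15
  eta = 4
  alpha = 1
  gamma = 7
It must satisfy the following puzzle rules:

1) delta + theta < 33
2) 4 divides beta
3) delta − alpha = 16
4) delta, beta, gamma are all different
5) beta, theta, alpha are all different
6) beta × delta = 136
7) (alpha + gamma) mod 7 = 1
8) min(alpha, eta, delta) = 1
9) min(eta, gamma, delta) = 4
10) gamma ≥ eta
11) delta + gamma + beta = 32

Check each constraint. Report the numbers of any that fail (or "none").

1) delta + theta = 17 + 15 = 32; 32 < 33  OK
2) 8 / 4 = 2, so 4 divides 8  OK
3) delta − alpha = 17 − 1 = 16  OK
4) values 17, 8, 7 are pairwise distinct  OK
5) values 8, 15, 1 are pairwise distinct  OK
6) beta × delta = 8 × 17 = 136  OK
7) alpha + gamma = 8; 8 mod 7 = 1  OK
8) min(1, 4, 17) = 1  OK
9) min(4, 7, 17) = 4  OK
10) gamma = 7, eta = 4; 7 ≥ 4  OK
11) delta + gamma + beta = 17 + 7 + 8 = 32  OK

All constraints are satisfied.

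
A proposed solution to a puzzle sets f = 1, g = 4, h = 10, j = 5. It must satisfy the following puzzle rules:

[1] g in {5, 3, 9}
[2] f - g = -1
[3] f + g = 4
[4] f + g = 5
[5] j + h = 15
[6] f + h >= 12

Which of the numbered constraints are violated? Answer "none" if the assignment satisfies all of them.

Constraints 1, 2, 3, 6 are violated.

[1] g = 4 is not in {5, 3, 9} — fails.
[2] f - g = 1 - 4 = -3, not -1 — fails.
[3] f + g = 1 + 4 = 5, not 4 — fails.
[4] f + g = 1 + 4 = 5 — holds.
[5] j + h = 5 + 10 = 15 — holds.
[6] f + h = 1 + 10 = 11; 11 < 12, bound 12 not met — fails.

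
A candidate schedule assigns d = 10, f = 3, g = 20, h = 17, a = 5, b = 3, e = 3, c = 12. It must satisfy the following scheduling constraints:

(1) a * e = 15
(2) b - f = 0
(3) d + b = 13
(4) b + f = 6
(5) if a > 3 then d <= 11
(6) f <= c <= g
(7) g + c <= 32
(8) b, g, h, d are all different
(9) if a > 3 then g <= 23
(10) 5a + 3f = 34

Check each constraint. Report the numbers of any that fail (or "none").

(1) a * e = 5 * 3 = 15 — holds.
(2) b - f = 3 - 3 = 0 — holds.
(3) d + b = 10 + 3 = 13 — holds.
(4) b + f = 3 + 3 = 6 — holds.
(5) a = 5 > 3, so we need d ≤ 11; d = 10 ≤ 11 — holds.
(6) values 3 <= 12 <= 20 — holds.
(7) g + c = 20 + 12 = 32; 32 ≤ 32 — holds.
(8) values 3, 20, 17, 10 are pairwise distinct — holds.
(9) a = 5 > 3, so we need g ≤ 23; g = 20 ≤ 23 — holds.
(10) 5a + 3f = 5(5) + 3(3) = 34 — holds.

None — every constraint holds.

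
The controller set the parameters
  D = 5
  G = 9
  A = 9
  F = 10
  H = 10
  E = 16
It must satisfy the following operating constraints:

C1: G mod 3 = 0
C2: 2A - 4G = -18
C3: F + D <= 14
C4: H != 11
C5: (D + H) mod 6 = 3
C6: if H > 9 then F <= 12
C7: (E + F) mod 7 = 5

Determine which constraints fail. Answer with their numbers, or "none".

C1: 9 mod 3 = 0 — holds.
C2: 2A - 4G = 2(9) - 4(9) = -18 — holds.
C3: F + D = 10 + 5 = 15; 15 > 14, bound 14 not met — fails.
C4: H = 10, and 10 ≠ 11 — holds.
C5: D + H = 15; 15 mod 6 = 3 — holds.
C6: H = 10 > 9, so we need F ≤ 12; F = 10 ≤ 12 — holds.
C7: E + F = 26; 26 mod 7 = 5 — holds.

Constraint 3 does not hold.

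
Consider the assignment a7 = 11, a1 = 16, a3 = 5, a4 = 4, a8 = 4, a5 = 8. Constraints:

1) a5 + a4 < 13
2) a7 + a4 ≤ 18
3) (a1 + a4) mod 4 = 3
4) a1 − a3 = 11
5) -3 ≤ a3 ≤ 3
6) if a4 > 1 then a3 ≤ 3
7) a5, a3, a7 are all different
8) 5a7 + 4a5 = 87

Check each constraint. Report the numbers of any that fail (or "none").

Constraints 3, 5, and 6 are violated.

1) a5 + a4 = 8 + 4 = 12; 12 < 13 — OK.
2) a7 + a4 = 11 + 4 = 15; 15 ≤ 18 — OK.
3) a1 + a4 = 20; 20 mod 4 = 0, not 3 — violated.
4) a1 − a3 = 16 − 5 = 11 — OK.
5) a3 = 5 is outside [-3, 3] — violated.
6) a4 = 4 > 1, so we need a3 ≤ 3; but a3 = 5 > 3 — violated.
7) values 8, 5, 11 are pairwise distinct — OK.
8) 5a7 + 4a5 = 5(11) + 4(8) = 87 — OK.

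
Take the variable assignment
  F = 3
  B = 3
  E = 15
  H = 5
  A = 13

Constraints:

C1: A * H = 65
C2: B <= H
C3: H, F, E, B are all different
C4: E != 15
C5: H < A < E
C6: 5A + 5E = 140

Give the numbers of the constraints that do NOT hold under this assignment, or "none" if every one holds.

C1: A * H = 13 * 5 = 65 — holds.
C2: B = 3, H = 5; 3 ≤ 5 — holds.
C3: F = B = 3, not all different — fails.
C4: E = 15, but 15 is required to differ — fails.
C5: values 5 < 13 < 15 — holds.
C6: 5A + 5E = 5(13) + 5(15) = 140 — holds.

Violated: 3 and 4.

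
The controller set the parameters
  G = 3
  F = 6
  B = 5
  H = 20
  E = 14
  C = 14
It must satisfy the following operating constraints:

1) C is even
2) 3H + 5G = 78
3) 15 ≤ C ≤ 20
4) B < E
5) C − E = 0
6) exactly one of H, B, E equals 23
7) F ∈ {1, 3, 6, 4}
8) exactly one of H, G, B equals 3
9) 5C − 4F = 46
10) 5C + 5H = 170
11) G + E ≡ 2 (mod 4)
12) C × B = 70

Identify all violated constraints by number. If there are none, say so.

1) C = 14 is even — satisfied.
2) 3H + 5G = 3(20) + 5(3) = 75, not 78 — violated.
3) C = 14 is outside [15, 20] — violated.
4) B = 5, E = 14; 5 < 14 — satisfied.
5) C − E = 14 − 14 = 0 — satisfied.
6) H=20, B=5, E=14; 0 of them equal 23, not exactly one — violated.
7) F = 6 is in {1, 3, 6, 4} — satisfied.
8) H=20, G=3, B=5; 1 of them equals 3 — satisfied.
9) 5C − 4F = 5(14) − 4(6) = 46 — satisfied.
10) 5C + 5H = 5(14) + 5(20) = 170 — satisfied.
11) G + E = 17; 17 mod 4 = 1, not 2 — violated.
12) C × B = 14 × 5 = 70 — satisfied.

The assignment fails constraints 2, 3, 6, and 11.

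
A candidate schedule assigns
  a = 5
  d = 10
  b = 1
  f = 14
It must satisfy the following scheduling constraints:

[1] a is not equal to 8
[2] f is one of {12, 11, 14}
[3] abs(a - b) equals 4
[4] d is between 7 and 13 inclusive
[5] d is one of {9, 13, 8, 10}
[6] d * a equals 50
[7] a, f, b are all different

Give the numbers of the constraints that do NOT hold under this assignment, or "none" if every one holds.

No violations.

[1] a = 5, and 5 ≠ 8  true
[2] f = 14 is in {12, 11, 14}  true
[3] abs(5 - 1) = 4  true
[4] d = 10 lies in [7, 13]  true
[5] d = 10 is in {9, 13, 8, 10}  true
[6] d * a = 10 * 5 = 50  true
[7] values 5, 14, 1 are pairwise distinct  true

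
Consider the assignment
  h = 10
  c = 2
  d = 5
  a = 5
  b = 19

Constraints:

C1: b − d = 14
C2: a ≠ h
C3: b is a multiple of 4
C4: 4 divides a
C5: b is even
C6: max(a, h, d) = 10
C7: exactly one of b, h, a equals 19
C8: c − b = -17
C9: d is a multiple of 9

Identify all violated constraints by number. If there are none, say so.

C1: b − d = 19 − 5 = 14  holds
C2: a = 5, h = 10; distinct  holds
C3: 19 = 4×4 + 3, so 4 does not divide 19  fails
C4: 5 = 4×1 + 1, so 4 does not divide 5  fails
C5: b = 19 is odd  fails
C6: max(5, 10, 5) = 10  holds
C7: b=19, h=10, a=5; 1 of them equals 19  holds
C8: c − b = 2 − 19 = -17  holds
C9: 5 = 9×0 + 5, so 9 does not divide 5  fails

No — constraints 3, 4, 5, and 9 are not satisfied.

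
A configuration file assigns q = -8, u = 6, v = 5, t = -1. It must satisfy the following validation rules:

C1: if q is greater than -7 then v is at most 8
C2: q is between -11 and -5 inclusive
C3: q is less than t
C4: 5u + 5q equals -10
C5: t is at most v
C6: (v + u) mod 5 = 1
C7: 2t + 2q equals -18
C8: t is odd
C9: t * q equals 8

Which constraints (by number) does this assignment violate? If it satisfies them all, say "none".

C1: q = -8, not > -7; antecedent false, conditional vacuously true — holds.
C2: q = -8 lies in [-11, -5] — holds.
C3: q = -8, t = -1; -8 < -1 — holds.
C4: 5u + 5q = 5(6) + 5(-8) = -10 — holds.
C5: t = -1, v = 5; -1 ≤ 5 — holds.
C6: v + u = 11; 11 mod 5 = 1 — holds.
C7: 2t + 2q = 2(-1) + 2(-8) = -18 — holds.
C8: t = -1 is odd — holds.
C9: t * q = -1 * (-8) = 8 — holds.

No violations.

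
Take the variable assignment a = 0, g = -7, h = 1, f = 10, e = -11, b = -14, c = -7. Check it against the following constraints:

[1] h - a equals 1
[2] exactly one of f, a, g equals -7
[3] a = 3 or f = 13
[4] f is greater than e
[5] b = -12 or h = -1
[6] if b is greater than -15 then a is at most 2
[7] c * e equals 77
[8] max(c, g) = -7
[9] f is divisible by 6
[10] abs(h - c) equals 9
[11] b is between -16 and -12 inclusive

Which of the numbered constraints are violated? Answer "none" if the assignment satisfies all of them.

[1] h - a = 1 - 0 = 1 — satisfied.
[2] f=10, a=0, g=-7; 1 of them equals -7 — satisfied.
[3] a = 0 ≠ 3 and f = 10 ≠ 13; both disjuncts false — violated.
[4] f = 10, e = -11; 10 > -11 — satisfied.
[5] b = -14 ≠ -12 and h = 1 ≠ -1; both disjuncts false — violated.
[6] b = -14 > -15, so we need a ≤ 2; a = 0 ≤ 2 — satisfied.
[7] c * e = -7 * (-11) = 77 — satisfied.
[8] max(-7, -7) = -7 — satisfied.
[9] 10 = 6*1 + 4, so 6 does not divide 10 — violated.
[10] abs(1 - (-7)) = 8, not 9 — violated.
[11] b = -14 lies in [-16, -12] — satisfied.

Violated: 3, 5, 9, and 10.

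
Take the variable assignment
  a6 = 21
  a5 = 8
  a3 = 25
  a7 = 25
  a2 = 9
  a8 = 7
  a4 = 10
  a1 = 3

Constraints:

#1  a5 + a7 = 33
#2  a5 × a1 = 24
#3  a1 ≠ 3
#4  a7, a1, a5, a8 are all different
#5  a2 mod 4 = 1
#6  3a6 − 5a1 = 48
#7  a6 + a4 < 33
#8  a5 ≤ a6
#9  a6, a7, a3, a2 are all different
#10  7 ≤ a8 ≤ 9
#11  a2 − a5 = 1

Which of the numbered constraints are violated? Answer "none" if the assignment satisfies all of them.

Violated: 3, 9.

#1 a5 + a7 = 8 + 25 = 33 — satisfied.
#2 a5 × a1 = 8 × 3 = 24 — satisfied.
#3 a1 = 3, but 3 is required to differ — violated.
#4 values 25, 3, 8, 7 are pairwise distinct — satisfied.
#5 9 mod 4 = 1 — satisfied.
#6 3a6 − 5a1 = 3(21) − 5(3) = 48 — satisfied.
#7 a6 + a4 = 21 + 10 = 31; 31 < 33 — satisfied.
#8 a5 = 8, a6 = 21; 8 ≤ 21 — satisfied.
#9 a7 = a3 = 25, not all different — violated.
#10 a8 = 7 lies in [7, 9] — satisfied.
#11 a2 − a5 = 9 − 8 = 1 — satisfied.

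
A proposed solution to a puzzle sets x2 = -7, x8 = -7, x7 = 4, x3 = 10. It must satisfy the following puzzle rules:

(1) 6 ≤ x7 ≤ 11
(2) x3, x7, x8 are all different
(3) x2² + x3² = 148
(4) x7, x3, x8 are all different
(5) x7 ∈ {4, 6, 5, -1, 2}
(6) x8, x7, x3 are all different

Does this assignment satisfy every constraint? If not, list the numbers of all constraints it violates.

Constraints 1 and 3 are violated.

(1) x7 = 4 is outside [6, 11] — violated.
(2) values 10, 4, -7 are pairwise distinct — OK.
(3) x2² + x3² = (-7)² + 10² = 49 + 100 = 149, not 148 — violated.
(4) values 4, 10, -7 are pairwise distinct — OK.
(5) x7 = 4 is in {4, 6, 5, -1, 2} — OK.
(6) values -7, 4, 10 are pairwise distinct — OK.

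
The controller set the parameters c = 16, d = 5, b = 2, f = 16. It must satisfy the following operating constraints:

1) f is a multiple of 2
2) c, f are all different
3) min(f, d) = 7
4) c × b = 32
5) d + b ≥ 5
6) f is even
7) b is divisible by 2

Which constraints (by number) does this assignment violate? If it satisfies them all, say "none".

1) 16 / 2 = 8, so 2 divides 16 — holds.
2) c = f = 16, not all different — does not hold.
3) min(16, 5) = 5, not 7 — does not hold.
4) c × b = 16 × 2 = 32 — holds.
5) d + b = 5 + 2 = 7; 7 ≥ 5 — holds.
6) f = 16 is even — holds.
7) 2 / 2 = 1, so 2 divides 2 — holds.

Constraints 2 and 3 do not hold.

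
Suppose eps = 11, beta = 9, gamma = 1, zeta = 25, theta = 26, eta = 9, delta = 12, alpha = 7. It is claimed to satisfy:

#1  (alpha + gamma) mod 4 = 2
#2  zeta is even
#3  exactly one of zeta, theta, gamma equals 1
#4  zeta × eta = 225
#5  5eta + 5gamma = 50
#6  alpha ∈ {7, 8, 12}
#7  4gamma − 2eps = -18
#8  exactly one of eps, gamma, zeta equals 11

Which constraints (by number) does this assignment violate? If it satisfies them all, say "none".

#1 alpha + gamma = 8; 8 mod 4 = 0, not 2  ✗
#2 zeta = 25 is odd  ✗
#3 zeta=25, theta=26, gamma=1; 1 of them equals 1  ✓
#4 zeta × eta = 25 × 9 = 225  ✓
#5 5eta + 5gamma = 5(9) + 5(1) = 50  ✓
#6 alpha = 7 is in {7, 8, 12}  ✓
#7 4gamma − 2eps = 4(1) − 2(11) = -18  ✓
#8 eps=11, gamma=1, zeta=25; 1 of them equals 11  ✓

Constraints 1 and 2 are violated.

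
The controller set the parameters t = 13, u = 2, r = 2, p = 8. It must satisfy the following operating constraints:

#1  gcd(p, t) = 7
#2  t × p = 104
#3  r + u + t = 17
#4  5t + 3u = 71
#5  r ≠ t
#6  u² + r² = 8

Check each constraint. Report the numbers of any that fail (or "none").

#1 gcd(8, 13) = 1, not 7 — does not hold.
#2 t × p = 13 × 8 = 104 — holds.
#3 r + u + t = 2 + 2 + 13 = 17 — holds.
#4 5t + 3u = 5(13) + 3(2) = 71 — holds.
#5 r = 2, t = 13; distinct — holds.
#6 u² + r² = 2² + 2² = 4 + 4 = 8 — holds.

No — constraint 1 is not satisfied.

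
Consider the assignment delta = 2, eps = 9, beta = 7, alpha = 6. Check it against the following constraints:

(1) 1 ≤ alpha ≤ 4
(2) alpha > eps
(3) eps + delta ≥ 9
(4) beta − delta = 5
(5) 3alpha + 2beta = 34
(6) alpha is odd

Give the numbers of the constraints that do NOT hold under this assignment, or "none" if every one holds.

Violated: 1, 2, 5, 6.

(1) alpha = 6 is outside [1, 4]  fails
(2) alpha = 6, eps = 9; 6 ≤ 9 (want >)  fails
(3) eps + delta = 9 + 2 = 11; 11 ≥ 9  holds
(4) beta − delta = 7 − 2 = 5  holds
(5) 3alpha + 2beta = 3(6) + 2(7) = 32, not 34  fails
(6) alpha = 6 is even  fails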